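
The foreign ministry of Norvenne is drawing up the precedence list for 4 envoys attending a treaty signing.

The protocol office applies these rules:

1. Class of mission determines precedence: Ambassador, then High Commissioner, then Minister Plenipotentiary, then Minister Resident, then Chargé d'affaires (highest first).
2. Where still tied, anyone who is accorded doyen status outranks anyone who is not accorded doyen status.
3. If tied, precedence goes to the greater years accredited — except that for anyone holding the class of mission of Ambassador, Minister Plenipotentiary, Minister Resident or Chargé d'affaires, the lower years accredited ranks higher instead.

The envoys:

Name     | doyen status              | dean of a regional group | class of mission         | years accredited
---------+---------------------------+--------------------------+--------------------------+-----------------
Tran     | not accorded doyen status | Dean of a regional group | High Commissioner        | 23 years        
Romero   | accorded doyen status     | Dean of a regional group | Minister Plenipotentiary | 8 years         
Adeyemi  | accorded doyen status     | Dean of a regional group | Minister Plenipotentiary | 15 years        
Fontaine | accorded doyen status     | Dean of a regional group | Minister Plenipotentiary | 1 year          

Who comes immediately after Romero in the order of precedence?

By class of mission: Tran (High Commissioner); then Fontaine, Romero and Adeyemi (Minister Plenipotentiary).
Fontaine, Romero and Adeyemi are each accorded doyen status, so the next rule applies.
Among Fontaine, Romero and Adeyemi, by years accredited (lower first) (reversed rule for this group): Fontaine (1 year) before Romero (8 years) before Adeyemi (15 years).
Order: Tran, Fontaine, Romero, Adeyemi.

Adeyemi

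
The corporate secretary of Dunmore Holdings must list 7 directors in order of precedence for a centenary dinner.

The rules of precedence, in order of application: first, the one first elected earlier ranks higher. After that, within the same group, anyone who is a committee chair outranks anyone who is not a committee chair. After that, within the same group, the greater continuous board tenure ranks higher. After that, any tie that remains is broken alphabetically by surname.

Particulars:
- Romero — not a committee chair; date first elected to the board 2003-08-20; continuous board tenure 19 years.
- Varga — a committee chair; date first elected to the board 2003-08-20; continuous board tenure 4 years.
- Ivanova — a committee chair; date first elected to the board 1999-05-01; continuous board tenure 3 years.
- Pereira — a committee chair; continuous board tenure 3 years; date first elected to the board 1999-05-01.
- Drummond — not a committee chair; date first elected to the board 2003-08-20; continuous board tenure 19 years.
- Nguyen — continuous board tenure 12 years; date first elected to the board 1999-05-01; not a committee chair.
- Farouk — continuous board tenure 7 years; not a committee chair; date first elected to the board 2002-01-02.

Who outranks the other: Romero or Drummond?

By date first elected to the board (earlier first): Ivanova, Pereira and Nguyen (each 1999-05-01); then Farouk (2002-01-02); then Varga, Drummond and Romero (each 2003-08-20).
Among Ivanova, Pereira and Nguyen, a committee chair before not a committee chair: Ivanova and Pereira (a committee chair) before Nguyen (not a committee chair).
Ivanova and Pereira both have continuous board tenure 3 years, so the next rule applies.
Among Ivanova and Pereira, alphabetically by surname: Ivanova before Pereira.
Among Varga, Drummond and Romero, a committee chair before not a committee chair: Varga (a committee chair) before Drummond and Romero (not a committee chair).
Drummond and Romero both have continuous board tenure 19 years, so the next rule applies.
Among Drummond and Romero, alphabetically by surname: Drummond before Romero.
So Drummond takes precedence.

Drummond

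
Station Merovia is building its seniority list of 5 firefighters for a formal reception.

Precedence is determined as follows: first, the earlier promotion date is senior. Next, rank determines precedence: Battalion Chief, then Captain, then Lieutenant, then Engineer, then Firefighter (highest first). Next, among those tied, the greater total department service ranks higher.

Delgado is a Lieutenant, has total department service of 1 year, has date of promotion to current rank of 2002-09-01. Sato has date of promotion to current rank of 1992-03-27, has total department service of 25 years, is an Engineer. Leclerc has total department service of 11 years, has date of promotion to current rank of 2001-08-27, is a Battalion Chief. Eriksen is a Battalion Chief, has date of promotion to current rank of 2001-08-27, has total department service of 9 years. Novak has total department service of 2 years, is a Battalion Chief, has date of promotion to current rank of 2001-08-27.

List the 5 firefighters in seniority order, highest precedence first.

Sato, Leclerc, Eriksen, Novak, Delgado

By date of promotion to current rank (earlier first): Sato (1992-03-27); then Leclerc, Eriksen and Novak (each 2001-08-27); then Delgado (2002-09-01).
Leclerc, Eriksen and Novak are each Battalion Chief, so the next rule applies.
Among Leclerc, Eriksen and Novak, by total department service (higher first): Leclerc (11 years) before Eriksen (9 years) before Novak (2 years).
Full order: Sato, Leclerc, Eriksen, Novak, Delgado.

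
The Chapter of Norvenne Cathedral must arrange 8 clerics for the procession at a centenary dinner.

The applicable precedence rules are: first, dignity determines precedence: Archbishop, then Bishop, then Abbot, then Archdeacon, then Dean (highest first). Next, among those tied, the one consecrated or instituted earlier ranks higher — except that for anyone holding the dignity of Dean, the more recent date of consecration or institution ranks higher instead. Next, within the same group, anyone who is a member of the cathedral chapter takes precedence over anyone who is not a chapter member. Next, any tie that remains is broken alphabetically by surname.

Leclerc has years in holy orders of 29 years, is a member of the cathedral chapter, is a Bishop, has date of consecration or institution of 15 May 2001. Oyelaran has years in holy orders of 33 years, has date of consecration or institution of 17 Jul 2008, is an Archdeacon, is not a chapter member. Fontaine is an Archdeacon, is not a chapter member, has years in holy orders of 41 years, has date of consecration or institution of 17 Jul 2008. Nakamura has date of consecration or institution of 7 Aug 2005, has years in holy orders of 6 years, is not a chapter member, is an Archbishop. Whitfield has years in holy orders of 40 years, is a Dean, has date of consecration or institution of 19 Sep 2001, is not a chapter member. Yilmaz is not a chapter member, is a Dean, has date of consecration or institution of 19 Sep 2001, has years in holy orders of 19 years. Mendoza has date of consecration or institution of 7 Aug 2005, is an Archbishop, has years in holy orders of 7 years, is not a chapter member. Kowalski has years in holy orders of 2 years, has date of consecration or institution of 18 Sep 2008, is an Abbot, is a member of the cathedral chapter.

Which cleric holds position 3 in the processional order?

Leclerc

By dignity: Mendoza and Nakamura (Archbishop); then Leclerc (Bishop); then Kowalski (Abbot); then Fontaine and Oyelaran (Archdeacon); then Whitfield and Yilmaz (Dean).
Mendoza and Nakamura both have date of consecration or institution 7 Aug 2005, so the next rule applies.
Mendoza and Nakamura are each not a chapter member, so the next rule applies.
Among Mendoza and Nakamura, alphabetically by surname: Mendoza before Nakamura.
Fontaine and Oyelaran both have date of consecration or institution 17 Jul 2008, so the next rule applies.
Fontaine and Oyelaran are each not a chapter member, so the next rule applies.
Among Fontaine and Oyelaran, alphabetically by surname: Fontaine before Oyelaran.
Whitfield and Yilmaz both have date of consecration or institution 19 Sep 2001, so the next rule applies.
Whitfield and Yilmaz are each not a chapter member, so the next rule applies.
Among Whitfield and Yilmaz, alphabetically by surname: Whitfield before Yilmaz.
Order: Mendoza, Nakamura, Leclerc, Kowalski, Fontaine, Oyelaran, Whitfield, Yilmaz.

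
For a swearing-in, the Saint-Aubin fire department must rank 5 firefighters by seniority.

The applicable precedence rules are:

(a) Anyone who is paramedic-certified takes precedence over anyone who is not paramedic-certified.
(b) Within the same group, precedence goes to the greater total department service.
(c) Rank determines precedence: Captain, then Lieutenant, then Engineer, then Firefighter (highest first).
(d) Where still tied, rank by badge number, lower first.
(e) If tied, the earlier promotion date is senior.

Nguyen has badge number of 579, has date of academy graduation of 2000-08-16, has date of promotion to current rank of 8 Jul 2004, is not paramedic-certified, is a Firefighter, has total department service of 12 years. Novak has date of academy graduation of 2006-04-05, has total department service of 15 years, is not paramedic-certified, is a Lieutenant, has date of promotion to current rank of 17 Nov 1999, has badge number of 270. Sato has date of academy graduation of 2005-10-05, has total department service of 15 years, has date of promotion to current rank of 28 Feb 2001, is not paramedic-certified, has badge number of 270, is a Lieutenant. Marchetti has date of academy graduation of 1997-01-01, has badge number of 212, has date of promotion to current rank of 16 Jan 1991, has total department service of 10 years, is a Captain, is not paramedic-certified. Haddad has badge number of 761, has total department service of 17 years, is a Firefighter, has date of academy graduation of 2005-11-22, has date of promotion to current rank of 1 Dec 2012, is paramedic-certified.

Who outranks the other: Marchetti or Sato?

Sato

By the first rule: Haddad (paramedic-certified); then Novak, Sato, Nguyen and Marchetti (each not paramedic-certified).
Among Novak, Sato, Nguyen and Marchetti, by total department service (higher first): Novak and Sato (15 years) before Nguyen (12 years) before Marchetti (10 years).
Novak and Sato are each Lieutenant, so the next rule applies.
Novak and Sato both have badge number 270, so the next rule applies.
Among Novak and Sato, by date of promotion to current rank (earlier first): Novak (17 Nov 1999) before Sato (28 Feb 2001).
So Sato takes precedence.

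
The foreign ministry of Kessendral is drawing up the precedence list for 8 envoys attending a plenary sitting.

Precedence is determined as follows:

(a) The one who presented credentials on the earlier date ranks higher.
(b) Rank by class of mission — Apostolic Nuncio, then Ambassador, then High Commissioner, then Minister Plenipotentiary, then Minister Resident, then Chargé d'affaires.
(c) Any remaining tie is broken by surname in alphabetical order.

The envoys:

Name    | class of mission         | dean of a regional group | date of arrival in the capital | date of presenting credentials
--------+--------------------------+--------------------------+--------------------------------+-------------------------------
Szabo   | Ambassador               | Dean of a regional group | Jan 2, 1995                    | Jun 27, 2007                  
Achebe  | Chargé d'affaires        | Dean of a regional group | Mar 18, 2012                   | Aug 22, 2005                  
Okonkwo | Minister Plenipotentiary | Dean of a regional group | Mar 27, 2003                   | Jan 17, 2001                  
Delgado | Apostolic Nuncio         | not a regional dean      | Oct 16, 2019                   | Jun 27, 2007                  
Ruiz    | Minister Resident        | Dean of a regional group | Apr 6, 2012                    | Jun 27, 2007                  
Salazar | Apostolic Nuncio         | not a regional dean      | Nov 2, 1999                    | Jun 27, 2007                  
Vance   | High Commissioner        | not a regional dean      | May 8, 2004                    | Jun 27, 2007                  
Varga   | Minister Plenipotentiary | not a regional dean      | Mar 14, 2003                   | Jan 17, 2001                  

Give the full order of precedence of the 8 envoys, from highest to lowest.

By date of presenting credentials (earlier first): Okonkwo and Varga (both Jan 17, 2001); then Achebe (Aug 22, 2005); then Delgado, Salazar, Szabo, Vance and Ruiz (each Jun 27, 2007).
Okonkwo and Varga are each Minister Plenipotentiary, so the next rule applies.
Among Okonkwo and Varga, alphabetically by surname: Okonkwo before Varga.
Among Delgado, Salazar, Szabo, Vance and Ruiz, by class of mission: Delgado and Salazar (Apostolic Nuncio) before Szabo (Ambassador) before Vance (High Commissioner) before Ruiz (Minister Resident).
Among Delgado and Salazar, alphabetically by surname: Delgado before Salazar.
Full order: Okonkwo, Varga, Achebe, Delgado, Salazar, Szabo, Vance, Ruiz.

Okonkwo, Varga, Achebe, Delgado, Salazar, Szabo, Vance, Ruiz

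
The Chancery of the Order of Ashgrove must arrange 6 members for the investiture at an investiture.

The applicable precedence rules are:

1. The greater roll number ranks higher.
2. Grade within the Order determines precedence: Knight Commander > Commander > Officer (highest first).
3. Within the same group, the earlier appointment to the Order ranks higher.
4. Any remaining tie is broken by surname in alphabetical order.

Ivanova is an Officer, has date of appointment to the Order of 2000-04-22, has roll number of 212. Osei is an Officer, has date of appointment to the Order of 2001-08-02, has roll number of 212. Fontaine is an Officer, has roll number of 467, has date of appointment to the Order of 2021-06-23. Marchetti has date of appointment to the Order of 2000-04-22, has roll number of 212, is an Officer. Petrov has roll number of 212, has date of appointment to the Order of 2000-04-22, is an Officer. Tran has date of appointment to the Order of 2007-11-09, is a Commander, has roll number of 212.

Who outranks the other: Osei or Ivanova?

Ivanova

By roll number (higher first): Fontaine (467); then Tran, Ivanova, Marchetti, Petrov and Osei (each 212).
Among Tran, Ivanova, Marchetti, Petrov and Osei, by grade within the Order: Tran (Commander) before Ivanova, Marchetti, Petrov and Osei (Officer).
Among Ivanova, Marchetti, Petrov and Osei, by date of appointment to the Order (earlier first): Ivanova, Marchetti and Petrov (2000-04-22) before Osei (2001-08-02).
Among Ivanova, Marchetti and Petrov, alphabetically by surname: Ivanova before Marchetti before Petrov.
So Ivanova takes precedence.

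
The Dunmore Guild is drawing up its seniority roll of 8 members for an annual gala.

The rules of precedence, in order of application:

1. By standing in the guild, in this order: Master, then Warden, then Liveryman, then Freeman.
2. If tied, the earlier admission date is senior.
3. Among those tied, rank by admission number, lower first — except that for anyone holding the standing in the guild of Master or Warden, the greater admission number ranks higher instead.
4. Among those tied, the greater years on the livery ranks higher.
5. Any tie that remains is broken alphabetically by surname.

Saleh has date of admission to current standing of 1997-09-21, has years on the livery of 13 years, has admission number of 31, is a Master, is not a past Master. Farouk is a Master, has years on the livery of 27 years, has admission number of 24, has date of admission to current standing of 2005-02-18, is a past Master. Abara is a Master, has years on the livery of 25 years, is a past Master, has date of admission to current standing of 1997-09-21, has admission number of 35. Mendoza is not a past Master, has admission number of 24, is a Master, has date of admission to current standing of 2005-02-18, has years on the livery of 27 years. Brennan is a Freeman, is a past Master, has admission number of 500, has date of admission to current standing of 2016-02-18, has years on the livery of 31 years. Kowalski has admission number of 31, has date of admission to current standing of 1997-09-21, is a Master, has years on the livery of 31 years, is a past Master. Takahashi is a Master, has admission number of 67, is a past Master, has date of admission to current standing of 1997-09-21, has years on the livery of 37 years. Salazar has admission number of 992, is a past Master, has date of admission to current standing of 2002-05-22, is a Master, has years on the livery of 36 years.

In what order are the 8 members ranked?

Takahashi, Abara, Kowalski, Saleh, Salazar, Farouk, Mendoza, Brennan

By standing in the guild: Takahashi, Abara, Kowalski, Saleh, Salazar, Farouk and Mendoza (Master); then Brennan (Freeman).
Among Takahashi, Abara, Kowalski, Saleh, Salazar, Farouk and Mendoza, by date of admission to current standing (earlier first): Takahashi, Abara, Kowalski and Saleh (1997-09-21) before Salazar (2002-05-22) before Farouk and Mendoza (2005-02-18).
Among Takahashi, Abara, Kowalski and Saleh, by admission number (higher first) (reversed rule for this group): Takahashi (67) before Abara (35) before Kowalski and Saleh (31).
Among Kowalski and Saleh, by years on the livery (higher first): Kowalski (31 years) before Saleh (13 years).
Farouk and Mendoza both have admission number 24, so the next rule applies.
Farouk and Mendoza both have years on the livery 27 years, so the next rule applies.
Among Farouk and Mendoza, alphabetically by surname: Farouk before Mendoza.
Full order: Takahashi, Abara, Kowalski, Saleh, Salazar, Farouk, Mendoza, Brennan.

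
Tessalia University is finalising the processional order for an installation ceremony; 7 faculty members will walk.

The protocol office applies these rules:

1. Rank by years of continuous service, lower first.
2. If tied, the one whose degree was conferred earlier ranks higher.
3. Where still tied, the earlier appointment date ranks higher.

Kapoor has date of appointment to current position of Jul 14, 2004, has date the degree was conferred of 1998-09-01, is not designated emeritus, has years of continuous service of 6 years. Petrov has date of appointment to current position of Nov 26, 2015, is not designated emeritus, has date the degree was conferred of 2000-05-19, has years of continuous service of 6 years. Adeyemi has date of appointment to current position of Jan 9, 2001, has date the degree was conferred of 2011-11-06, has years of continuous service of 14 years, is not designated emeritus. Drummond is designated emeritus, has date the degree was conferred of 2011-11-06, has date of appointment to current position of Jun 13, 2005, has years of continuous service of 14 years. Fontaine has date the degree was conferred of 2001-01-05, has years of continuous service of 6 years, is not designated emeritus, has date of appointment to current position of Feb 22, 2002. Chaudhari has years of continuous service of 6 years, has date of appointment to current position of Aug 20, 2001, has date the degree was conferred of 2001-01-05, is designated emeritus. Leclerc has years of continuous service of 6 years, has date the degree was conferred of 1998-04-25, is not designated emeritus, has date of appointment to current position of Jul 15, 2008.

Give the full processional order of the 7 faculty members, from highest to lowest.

By years of continuous service (lower first): Leclerc, Kapoor, Petrov, Chaudhari and Fontaine (each 6 years); then Adeyemi and Drummond (both 14 years).
Among Leclerc, Kapoor, Petrov, Chaudhari and Fontaine, by date the degree was conferred (earlier first): Leclerc (1998-04-25) before Kapoor (1998-09-01) before Petrov (2000-05-19) before Chaudhari and Fontaine (2001-01-05).
Among Chaudhari and Fontaine, by date of appointment to current position (earlier first): Chaudhari (Aug 20, 2001) before Fontaine (Feb 22, 2002).
Adeyemi and Drummond both have date the degree was conferred 2011-11-06, so the next rule applies.
Among Adeyemi and Drummond, by date of appointment to current position (earlier first): Adeyemi (Jan 9, 2001) before Drummond (Jun 13, 2005).
Full order: Leclerc, Kapoor, Petrov, Chaudhari, Fontaine, Adeyemi, Drummond.

Leclerc, Kapoor, Petrov, Chaudhari, Fontaine, Adeyemi, Drummond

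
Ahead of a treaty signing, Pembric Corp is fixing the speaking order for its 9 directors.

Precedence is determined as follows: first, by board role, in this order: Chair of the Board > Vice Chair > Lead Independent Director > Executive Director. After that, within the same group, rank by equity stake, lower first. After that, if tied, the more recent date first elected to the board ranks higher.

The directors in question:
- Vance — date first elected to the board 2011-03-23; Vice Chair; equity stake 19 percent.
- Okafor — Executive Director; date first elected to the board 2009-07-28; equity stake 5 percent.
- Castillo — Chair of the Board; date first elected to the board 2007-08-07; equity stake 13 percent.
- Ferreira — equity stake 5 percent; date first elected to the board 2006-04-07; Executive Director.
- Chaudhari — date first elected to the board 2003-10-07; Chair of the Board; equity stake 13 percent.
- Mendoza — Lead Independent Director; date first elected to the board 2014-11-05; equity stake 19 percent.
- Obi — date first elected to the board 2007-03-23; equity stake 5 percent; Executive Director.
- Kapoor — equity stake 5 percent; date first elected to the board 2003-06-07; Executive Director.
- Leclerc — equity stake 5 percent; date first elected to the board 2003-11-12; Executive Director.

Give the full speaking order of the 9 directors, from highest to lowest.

By board role: Castillo and Chaudhari (Chair of the Board); then Vance (Vice Chair); then Mendoza (Lead Independent Director); then Okafor, Obi, Ferreira, Leclerc and Kapoor (Executive Director).
Castillo and Chaudhari both have equity stake 13 percent, so the next rule applies.
Among Castillo and Chaudhari, by date first elected to the board (later first): Castillo (2007-08-07) before Chaudhari (2003-10-07).
Okafor, Obi, Ferreira, Leclerc and Kapoor all have equity stake 5 percent, so the next rule applies.
Among Okafor, Obi, Ferreira, Leclerc and Kapoor, by date first elected to the board (later first): Okafor (2009-07-28) before Obi (2007-03-23) before Ferreira (2006-04-07) before Leclerc (2003-11-12) before Kapoor (2003-06-07).
Full order: Castillo, Chaudhari, Vance, Mendoza, Okafor, Obi, Ferreira, Leclerc, Kapoor.

Castillo, Chaudhari, Vance, Mendoza, Okafor, Obi, Ferreira, Leclerc, Kapoor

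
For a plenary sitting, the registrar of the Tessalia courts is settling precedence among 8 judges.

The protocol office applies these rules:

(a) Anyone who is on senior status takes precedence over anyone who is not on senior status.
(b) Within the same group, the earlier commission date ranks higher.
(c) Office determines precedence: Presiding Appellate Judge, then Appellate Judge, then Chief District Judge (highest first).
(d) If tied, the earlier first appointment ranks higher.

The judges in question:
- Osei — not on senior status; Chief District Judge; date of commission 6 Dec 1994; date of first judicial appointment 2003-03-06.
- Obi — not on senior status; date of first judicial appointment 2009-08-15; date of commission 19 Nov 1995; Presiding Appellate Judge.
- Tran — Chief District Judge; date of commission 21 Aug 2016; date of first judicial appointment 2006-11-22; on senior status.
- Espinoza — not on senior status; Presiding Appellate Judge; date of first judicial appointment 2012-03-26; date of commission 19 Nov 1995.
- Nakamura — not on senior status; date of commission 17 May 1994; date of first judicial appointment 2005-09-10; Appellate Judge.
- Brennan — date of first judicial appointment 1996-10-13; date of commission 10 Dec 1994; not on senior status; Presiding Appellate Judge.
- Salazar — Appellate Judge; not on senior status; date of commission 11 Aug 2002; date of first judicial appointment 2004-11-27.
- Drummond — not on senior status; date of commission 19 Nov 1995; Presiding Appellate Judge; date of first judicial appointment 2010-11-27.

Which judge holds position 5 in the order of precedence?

By the first rule: Tran (on senior status); then Nakamura, Osei, Brennan, Obi, Drummond, Espinoza and Salazar (each not on senior status).
Among Nakamura, Osei, Brennan, Obi, Drummond, Espinoza and Salazar, by date of commission (earlier first): Nakamura (17 May 1994) before Osei (6 Dec 1994) before Brennan (10 Dec 1994) before Obi, Drummond and Espinoza (19 Nov 1995) before Salazar (11 Aug 2002).
Obi, Drummond and Espinoza are each Presiding Appellate Judge, so the next rule applies.
Among Obi, Drummond and Espinoza, by date of first judicial appointment (earlier first): Obi (2009-08-15) before Drummond (2010-11-27) before Espinoza (2012-03-26).
Order: Tran, Nakamura, Osei, Brennan, Obi, Drummond, Espinoza, Salazar.

Obi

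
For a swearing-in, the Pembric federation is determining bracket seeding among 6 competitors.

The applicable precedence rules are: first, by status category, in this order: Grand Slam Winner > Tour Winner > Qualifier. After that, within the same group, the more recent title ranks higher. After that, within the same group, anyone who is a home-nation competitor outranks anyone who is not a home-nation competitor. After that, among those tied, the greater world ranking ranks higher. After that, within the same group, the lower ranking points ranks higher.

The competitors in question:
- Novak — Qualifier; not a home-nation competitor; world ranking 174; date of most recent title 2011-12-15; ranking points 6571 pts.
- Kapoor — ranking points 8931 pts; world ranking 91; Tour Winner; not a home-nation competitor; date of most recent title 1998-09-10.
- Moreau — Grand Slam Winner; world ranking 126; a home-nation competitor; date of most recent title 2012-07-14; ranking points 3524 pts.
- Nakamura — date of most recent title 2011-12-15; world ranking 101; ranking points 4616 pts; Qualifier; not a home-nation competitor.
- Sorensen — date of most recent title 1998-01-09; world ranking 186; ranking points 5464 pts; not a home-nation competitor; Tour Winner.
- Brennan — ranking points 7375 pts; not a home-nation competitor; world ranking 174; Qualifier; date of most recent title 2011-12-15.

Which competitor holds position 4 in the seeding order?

By status category: Moreau (Grand Slam Winner); then Kapoor and Sorensen (Tour Winner); then Novak, Brennan and Nakamura (Qualifier).
Among Kapoor and Sorensen, by date of most recent title (later first): Kapoor (1998-09-10) before Sorensen (1998-01-09).
Novak, Brennan and Nakamura all have date of most recent title 2011-12-15, so the next rule applies.
Novak, Brennan and Nakamura are each not a home-nation competitor, so the next rule applies.
Among Novak, Brennan and Nakamura, by world ranking (higher first): Novak and Brennan (174) before Nakamura (101).
Among Novak and Brennan, by ranking points (lower first): Novak (6571 pts) before Brennan (7375 pts).
Order: Moreau, Kapoor, Sorensen, Novak, Brennan, Nakamura.

Novak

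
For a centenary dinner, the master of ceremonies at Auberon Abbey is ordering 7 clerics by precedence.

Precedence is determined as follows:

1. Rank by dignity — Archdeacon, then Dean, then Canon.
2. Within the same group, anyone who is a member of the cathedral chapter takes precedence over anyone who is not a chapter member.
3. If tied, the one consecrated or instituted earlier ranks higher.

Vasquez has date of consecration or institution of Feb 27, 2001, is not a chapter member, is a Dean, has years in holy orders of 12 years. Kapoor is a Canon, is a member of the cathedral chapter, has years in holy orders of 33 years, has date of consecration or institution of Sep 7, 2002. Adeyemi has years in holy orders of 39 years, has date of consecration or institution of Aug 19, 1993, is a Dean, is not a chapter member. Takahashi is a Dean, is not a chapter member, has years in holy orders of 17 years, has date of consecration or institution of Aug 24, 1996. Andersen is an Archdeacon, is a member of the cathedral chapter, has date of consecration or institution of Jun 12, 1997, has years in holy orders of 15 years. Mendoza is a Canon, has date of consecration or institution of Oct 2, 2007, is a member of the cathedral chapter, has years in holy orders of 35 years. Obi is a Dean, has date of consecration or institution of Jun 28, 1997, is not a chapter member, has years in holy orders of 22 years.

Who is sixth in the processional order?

Kapoor

By dignity: Andersen (Archdeacon); then Adeyemi, Takahashi, Obi and Vasquez (Dean); then Kapoor and Mendoza (Canon).
Adeyemi, Takahashi, Obi and Vasquez are each not a chapter member, so the next rule applies.
Among Adeyemi, Takahashi, Obi and Vasquez, by date of consecration or institution (earlier first): Adeyemi (Aug 19, 1993) before Takahashi (Aug 24, 1996) before Obi (Jun 28, 1997) before Vasquez (Feb 27, 2001).
Kapoor and Mendoza are each a member of the cathedral chapter, so the next rule applies.
Among Kapoor and Mendoza, by date of consecration or institution (earlier first): Kapoor (Sep 7, 2002) before Mendoza (Oct 2, 2007).
Order: Andersen, Adeyemi, Takahashi, Obi, Vasquez, Kapoor, Mendoza.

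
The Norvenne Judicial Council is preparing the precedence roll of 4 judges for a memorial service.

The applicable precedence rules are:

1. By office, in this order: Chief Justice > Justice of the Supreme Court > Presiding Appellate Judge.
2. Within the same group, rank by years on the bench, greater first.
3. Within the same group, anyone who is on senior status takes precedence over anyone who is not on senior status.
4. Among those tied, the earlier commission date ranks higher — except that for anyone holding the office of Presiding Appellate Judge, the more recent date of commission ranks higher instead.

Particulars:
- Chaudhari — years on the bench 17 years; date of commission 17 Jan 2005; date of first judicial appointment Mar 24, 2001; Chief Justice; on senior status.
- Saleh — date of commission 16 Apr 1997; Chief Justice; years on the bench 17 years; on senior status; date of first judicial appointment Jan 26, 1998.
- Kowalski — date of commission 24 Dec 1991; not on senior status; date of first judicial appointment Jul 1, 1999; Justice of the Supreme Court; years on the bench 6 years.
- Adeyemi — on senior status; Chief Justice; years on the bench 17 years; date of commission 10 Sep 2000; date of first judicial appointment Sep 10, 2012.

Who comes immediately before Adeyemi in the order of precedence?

Saleh

By office: Saleh, Adeyemi and Chaudhari (Chief Justice); then Kowalski (Justice of the Supreme Court).
Saleh, Adeyemi and Chaudhari all have years on the bench 17 years, so the next rule applies.
Saleh, Adeyemi and Chaudhari are each on senior status, so the next rule applies.
Among Saleh, Adeyemi and Chaudhari, by date of commission (earlier first): Saleh (16 Apr 1997) before Adeyemi (10 Sep 2000) before Chaudhari (17 Jan 2005).
Order: Saleh, Adeyemi, Chaudhari, Kowalski.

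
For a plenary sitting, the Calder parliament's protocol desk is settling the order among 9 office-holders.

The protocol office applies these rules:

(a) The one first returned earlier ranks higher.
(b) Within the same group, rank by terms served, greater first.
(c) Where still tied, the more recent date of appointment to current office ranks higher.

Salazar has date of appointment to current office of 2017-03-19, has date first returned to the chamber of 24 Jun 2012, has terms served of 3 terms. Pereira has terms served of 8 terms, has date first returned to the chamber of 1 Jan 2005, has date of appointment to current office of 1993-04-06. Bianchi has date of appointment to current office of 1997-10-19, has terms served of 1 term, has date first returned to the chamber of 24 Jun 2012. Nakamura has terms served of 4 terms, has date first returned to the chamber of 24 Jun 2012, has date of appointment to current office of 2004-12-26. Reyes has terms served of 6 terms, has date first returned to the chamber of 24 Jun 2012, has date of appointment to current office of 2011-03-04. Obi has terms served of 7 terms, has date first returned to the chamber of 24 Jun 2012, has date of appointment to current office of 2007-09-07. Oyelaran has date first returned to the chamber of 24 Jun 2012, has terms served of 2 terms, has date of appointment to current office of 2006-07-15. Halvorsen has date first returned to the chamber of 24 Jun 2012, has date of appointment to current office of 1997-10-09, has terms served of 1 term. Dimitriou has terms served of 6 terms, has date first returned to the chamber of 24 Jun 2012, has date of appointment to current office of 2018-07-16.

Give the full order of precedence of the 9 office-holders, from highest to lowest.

Pereira, Obi, Dimitriou, Reyes, Nakamura, Salazar, Oyelaran, Bianchi, Halvorsen

By date first returned to the chamber (earlier first): Pereira (1 Jan 2005); then Obi, Dimitriou, Reyes, Nakamura, Salazar, Oyelaran, Bianchi and Halvorsen (each 24 Jun 2012).
Among Obi, Dimitriou, Reyes, Nakamura, Salazar, Oyelaran, Bianchi and Halvorsen, by terms served (higher first): Obi (7 terms) before Dimitriou and Reyes (6 terms) before Nakamura (4 terms) before Salazar (3 terms) before Oyelaran (2 terms) before Bianchi and Halvorsen (1 term).
Among Dimitriou and Reyes, by date of appointment to current office (later first): Dimitriou (2018-07-16) before Reyes (2011-03-04).
Among Bianchi and Halvorsen, by date of appointment to current office (later first): Bianchi (1997-10-19) before Halvorsen (1997-10-09).
Full order: Pereira, Obi, Dimitriou, Reyes, Nakamura, Salazar, Oyelaran, Bianchi, Halvorsen.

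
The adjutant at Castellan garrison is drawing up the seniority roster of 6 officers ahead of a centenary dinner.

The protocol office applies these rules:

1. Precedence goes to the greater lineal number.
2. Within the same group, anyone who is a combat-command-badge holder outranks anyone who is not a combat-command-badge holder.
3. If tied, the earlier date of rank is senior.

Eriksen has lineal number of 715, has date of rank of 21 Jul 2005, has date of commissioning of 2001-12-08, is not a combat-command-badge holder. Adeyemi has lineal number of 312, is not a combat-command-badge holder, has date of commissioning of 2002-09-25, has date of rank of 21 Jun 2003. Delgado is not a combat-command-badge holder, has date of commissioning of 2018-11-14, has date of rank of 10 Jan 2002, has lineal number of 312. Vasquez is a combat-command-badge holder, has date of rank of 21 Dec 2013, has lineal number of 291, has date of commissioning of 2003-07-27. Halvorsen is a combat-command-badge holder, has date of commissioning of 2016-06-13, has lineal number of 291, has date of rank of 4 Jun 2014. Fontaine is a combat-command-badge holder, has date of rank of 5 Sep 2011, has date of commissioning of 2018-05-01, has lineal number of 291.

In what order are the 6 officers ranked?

Eriksen, Delgado, Adeyemi, Fontaine, Vasquez, Halvorsen

By lineal number (higher first): Eriksen (715); then Delgado and Adeyemi (both 312); then Fontaine, Vasquez and Halvorsen (each 291).
Delgado and Adeyemi are each not a combat-command-badge holder, so the next rule applies.
Among Delgado and Adeyemi, by date of rank (earlier first): Delgado (10 Jan 2002) before Adeyemi (21 Jun 2003).
Fontaine, Vasquez and Halvorsen are each a combat-command-badge holder, so the next rule applies.
Among Fontaine, Vasquez and Halvorsen, by date of rank (earlier first): Fontaine (5 Sep 2011) before Vasquez (21 Dec 2013) before Halvorsen (4 Jun 2014).
Full order: Eriksen, Delgado, Adeyemi, Fontaine, Vasquez, Halvorsen.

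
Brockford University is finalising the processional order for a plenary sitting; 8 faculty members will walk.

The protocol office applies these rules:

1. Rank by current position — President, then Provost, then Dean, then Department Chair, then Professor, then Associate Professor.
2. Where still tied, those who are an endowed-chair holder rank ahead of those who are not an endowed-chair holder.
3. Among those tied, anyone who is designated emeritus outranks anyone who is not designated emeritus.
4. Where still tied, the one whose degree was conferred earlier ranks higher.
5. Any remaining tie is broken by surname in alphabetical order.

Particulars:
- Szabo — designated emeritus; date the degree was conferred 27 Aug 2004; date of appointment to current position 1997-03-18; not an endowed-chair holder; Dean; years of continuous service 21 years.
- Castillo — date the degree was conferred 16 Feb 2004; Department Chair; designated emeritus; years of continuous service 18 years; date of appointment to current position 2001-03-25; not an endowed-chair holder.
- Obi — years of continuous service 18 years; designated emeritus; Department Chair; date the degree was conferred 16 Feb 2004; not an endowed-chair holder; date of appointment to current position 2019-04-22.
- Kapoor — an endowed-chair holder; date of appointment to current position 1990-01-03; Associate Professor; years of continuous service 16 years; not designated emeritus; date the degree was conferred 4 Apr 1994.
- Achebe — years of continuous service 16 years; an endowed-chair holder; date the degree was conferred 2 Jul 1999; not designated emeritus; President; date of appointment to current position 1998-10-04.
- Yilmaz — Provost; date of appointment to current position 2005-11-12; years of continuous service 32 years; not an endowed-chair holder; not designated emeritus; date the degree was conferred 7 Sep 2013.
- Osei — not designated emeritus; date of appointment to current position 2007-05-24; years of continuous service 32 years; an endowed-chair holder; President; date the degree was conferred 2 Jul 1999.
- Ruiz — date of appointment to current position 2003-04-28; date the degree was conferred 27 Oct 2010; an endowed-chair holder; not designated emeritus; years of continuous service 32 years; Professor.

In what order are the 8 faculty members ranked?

By current position: Achebe and Osei (President); then Yilmaz (Provost); then Szabo (Dean); then Castillo and Obi (Department Chair); then Ruiz (Professor); then Kapoor (Associate Professor).
Achebe and Osei are each an endowed-chair holder, so the next rule applies.
Achebe and Osei are each not designated emeritus, so the next rule applies.
Achebe and Osei both have date the degree was conferred 2 Jul 1999, so the next rule applies.
Among Achebe and Osei, alphabetically by surname: Achebe before Osei.
Castillo and Obi are each not an endowed-chair holder, so the next rule applies.
Castillo and Obi are each designated emeritus, so the next rule applies.
Castillo and Obi both have date the degree was conferred 16 Feb 2004, so the next rule applies.
Among Castillo and Obi, alphabetically by surname: Castillo before Obi.
Full order: Achebe, Osei, Yilmaz, Szabo, Castillo, Obi, Ruiz, Kapoor.

Achebe, Osei, Yilmaz, Szabo, Castillo, Obi, Ruiz, Kapoor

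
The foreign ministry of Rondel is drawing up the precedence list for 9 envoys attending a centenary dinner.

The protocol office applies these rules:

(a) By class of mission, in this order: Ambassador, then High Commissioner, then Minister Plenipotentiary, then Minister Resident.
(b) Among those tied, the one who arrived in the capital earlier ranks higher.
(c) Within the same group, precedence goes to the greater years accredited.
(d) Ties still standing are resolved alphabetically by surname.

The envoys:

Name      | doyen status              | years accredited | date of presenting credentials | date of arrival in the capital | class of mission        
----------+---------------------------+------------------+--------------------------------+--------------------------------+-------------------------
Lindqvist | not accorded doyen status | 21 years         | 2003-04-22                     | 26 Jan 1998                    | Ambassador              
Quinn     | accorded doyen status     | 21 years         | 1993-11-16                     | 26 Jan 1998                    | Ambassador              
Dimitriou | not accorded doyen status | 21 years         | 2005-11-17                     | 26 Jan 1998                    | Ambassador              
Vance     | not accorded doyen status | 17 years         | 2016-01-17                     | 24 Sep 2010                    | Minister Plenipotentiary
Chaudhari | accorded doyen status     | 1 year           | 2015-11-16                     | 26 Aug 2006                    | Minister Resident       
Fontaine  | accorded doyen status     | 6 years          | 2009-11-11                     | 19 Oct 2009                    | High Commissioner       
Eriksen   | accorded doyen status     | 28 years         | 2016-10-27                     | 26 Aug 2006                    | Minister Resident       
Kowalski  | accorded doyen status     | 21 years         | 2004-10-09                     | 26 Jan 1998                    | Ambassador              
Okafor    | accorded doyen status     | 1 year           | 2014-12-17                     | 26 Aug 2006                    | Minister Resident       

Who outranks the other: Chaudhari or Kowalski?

Kowalski

By class of mission: Dimitriou, Kowalski, Lindqvist and Quinn (Ambassador); then Fontaine (High Commissioner); then Vance (Minister Plenipotentiary); then Eriksen, Chaudhari and Okafor (Minister Resident).
Dimitriou, Kowalski, Lindqvist and Quinn all have date of arrival in the capital 26 Jan 1998, so the next rule applies.
Dimitriou, Kowalski, Lindqvist and Quinn all have years accredited 21 years, so the next rule applies.
Among Dimitriou, Kowalski, Lindqvist and Quinn, alphabetically by surname: Dimitriou before Kowalski before Lindqvist before Quinn.
Eriksen, Chaudhari and Okafor all have date of arrival in the capital 26 Aug 2006, so the next rule applies.
Among Eriksen, Chaudhari and Okafor, by years accredited (higher first): Eriksen (28 years) before Chaudhari and Okafor (1 year).
Among Chaudhari and Okafor, alphabetically by surname: Chaudhari before Okafor.
So Kowalski takes precedence.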